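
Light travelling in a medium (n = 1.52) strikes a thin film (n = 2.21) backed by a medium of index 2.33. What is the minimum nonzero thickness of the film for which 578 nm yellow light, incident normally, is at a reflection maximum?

131 nm

At the upper boundary (n = 1.52 to n = 2.21) the reflected ray undergoes a half-wave phase shift.
Bottom surface (2.21 → 2.33): reflection off a higher-index medium gives a half-wave phase shift.
Net: no relative phase inversion (both shifts match).
With no net inversion, constructive interference in reflection requires 2 n t = m λ.
Minimum nonzero at m = 1: t = λ / (2 n) = 578 / (2 × 2.21) = 131 nm.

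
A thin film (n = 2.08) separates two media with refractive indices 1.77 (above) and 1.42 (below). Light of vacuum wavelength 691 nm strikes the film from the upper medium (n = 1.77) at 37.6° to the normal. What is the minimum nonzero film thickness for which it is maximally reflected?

Top surface (1.77 → 2.08): reflection off a higher-index medium gives a half-wave phase shift.
Ray reflecting at the bottom interface goes from n = 2.08 toward n = 1.42: no phase shift.
Net: one phase inversion between the two reflected rays.
For maximum reflection here: 2 n t cos θ_r = (m + ½) λ.
Snell's law: 1.77 sin 37.6° = 2.08 sin θ_r → sin θ_r = 0.519, cos θ_r = 0.855.
Minimum at m = 0: t = λ / (4 n cos θ_r) = 691 / (4 × 2.08 × 0.855) = 97.2 nm.

97.2 nm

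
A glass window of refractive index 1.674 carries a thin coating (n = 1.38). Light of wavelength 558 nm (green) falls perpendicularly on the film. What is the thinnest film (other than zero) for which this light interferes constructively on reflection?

At the upper boundary (n = 1.0 to n = 1.38) the reflected ray undergoes a half-wave phase shift.
Bottom surface (1.38 → 1.674): reflection off a higher-index medium gives a half-wave phase shift.
Net: no relative phase inversion (both shifts match).
For bright reflection here: 2 n t = m λ.
Minimum nonzero at m = 1: t = λ / (2 n) = 558 / (2 × 1.38) = 202 nm.

202 nm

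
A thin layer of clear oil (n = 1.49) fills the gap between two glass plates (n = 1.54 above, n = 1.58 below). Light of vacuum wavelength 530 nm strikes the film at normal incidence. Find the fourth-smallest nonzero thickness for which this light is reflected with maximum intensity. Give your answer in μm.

Ray reflecting at the top interface goes from n = 1.54 toward n = 1.49: no phase shift.
At the lower boundary (n = 1.49 to n = 1.58) the reflected ray undergoes a half-wave phase shift.
The two reflections differ by half a wavelength.
For strong reflection here: 2 n t = (m + ½) λ.
The fourth-smallest nonzero thickness corresponds to m = 3: t = (m + ½) λ / (2 n) = 3.50 × 530 / (2 × 1.49) = 622 nm.

0.622 μm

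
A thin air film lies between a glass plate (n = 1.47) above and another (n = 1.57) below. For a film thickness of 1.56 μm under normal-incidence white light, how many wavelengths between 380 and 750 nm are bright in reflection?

4

At the upper boundary (n = 1.47 to n = 1.0) the reflected ray undergoes no phase shift.
Ray reflecting at the bottom interface goes from n = 1.0 toward n = 1.57: a half-wave phase shift.
Net: one phase inversion between the two reflected rays.
So the condition for constructive reflection is 2 n t = (m + ½) λ.
λ = 2 n t / (m + ½) = 3120 / (m + ½) nm.
m=3: 891 nm (IR); m=4: 693 nm (visible); m=5: 567 nm (visible); m=6: 480 nm (visible); m=7: 416 nm (visible); m=8: 367 nm (UV).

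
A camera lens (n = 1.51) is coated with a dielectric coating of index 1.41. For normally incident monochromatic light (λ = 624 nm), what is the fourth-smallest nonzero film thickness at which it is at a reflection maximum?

Top surface (1.0 → 1.41): reflection off a higher-index medium gives a half-wave phase shift.
Ray reflecting at the bottom interface goes from n = 1.41 toward n = 1.51: a half-wave phase shift.
Zero or two π shifts → no net half-wave offset.
So the condition for constructive reflection is 2 n t = m λ.
The fourth-smallest nonzero thickness corresponds to m = 4: t = m λ / (2 n) = 4.00 × 624 / (2 × 1.41) = 885 nm.

885 nm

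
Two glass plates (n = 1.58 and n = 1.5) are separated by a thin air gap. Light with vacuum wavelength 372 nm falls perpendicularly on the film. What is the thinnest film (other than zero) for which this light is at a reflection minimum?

At the upper boundary (n = 1.58 to n = 1.0) the reflected ray undergoes no phase shift.
Bottom surface (1.0 → 1.5): reflection off a higher-index medium gives a half-wave phase shift.
Net: one phase inversion between the two reflected rays.
So the condition for destructive reflection is 2 n t = m λ.
Minimum nonzero at m = 1: t = λ / (2 n) = 372 / (2 × 1.0) = 186 nm.

186 nm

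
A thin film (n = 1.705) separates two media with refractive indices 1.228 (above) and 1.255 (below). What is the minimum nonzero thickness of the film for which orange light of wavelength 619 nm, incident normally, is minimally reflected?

At the upper boundary (n = 1.228 to n = 1.705) the reflected ray undergoes a half-wave phase shift.
At the lower boundary (n = 1.705 to n = 1.255) the reflected ray undergoes no phase shift.
The two reflections differ by half a wavelength.
For minimum reflection here: 2 n t = m λ.
Minimum nonzero at m = 1: t = λ / (2 n) = 619 / (2 × 1.705) = 182 nm.

182 nm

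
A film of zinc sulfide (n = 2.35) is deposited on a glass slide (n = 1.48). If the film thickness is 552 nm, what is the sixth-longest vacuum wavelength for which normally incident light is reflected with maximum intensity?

472 nm

Ray reflecting at the top interface goes from n = 1.0 toward n = 2.35: a half-wave phase shift.
At the lower boundary (n = 2.35 to n = 1.48) the reflected ray undergoes no phase shift.
Exactly one π shift → a net half-wave offset.
So the condition for constructive reflection is 2 n t = (m + ½) λ.
λ = 2 n t / (m + ½). The sixth-longest wavelength is m = 5: λ = 2 × 2.35 × 552 / 5.50 = 472 nm.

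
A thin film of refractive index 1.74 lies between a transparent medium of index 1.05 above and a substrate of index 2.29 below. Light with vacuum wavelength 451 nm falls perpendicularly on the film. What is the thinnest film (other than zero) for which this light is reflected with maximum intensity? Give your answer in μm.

Top surface (1.05 → 1.74): reflection off a higher-index medium gives a half-wave phase shift.
Ray reflecting at the bottom interface goes from n = 1.74 toward n = 2.29: a half-wave phase shift.
Zero or two π shifts → no net half-wave offset.
So the condition for constructive reflection is 2 n t = m λ.
Minimum nonzero at m = 1: t = λ / (2 n) = 451 / (2 × 1.74) = 130 nm.

0.130 μm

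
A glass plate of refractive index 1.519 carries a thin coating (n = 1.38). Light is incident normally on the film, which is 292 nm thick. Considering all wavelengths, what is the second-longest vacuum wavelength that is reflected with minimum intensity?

537 nm

Ray reflecting at the top interface goes from n = 1.0 toward n = 1.38: a half-wave phase shift.
Bottom surface (1.38 → 1.519): reflection off a higher-index medium gives a half-wave phase shift.
The two reflections carry the same phase change, so no net offset.
With no net inversion, destructive interference in reflection requires 2 n t = (m + ½) λ.
λ = 2 n t / (m + ½). The second-longest wavelength is m = 1: λ = 2 × 1.38 × 292 / 1.50 = 537 nm.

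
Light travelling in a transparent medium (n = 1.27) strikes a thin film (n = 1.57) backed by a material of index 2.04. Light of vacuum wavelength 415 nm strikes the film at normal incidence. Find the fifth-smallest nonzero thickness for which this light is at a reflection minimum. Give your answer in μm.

0.595 μm

Ray reflecting at the top interface goes from n = 1.27 toward n = 1.57: a half-wave phase shift.
Bottom surface (1.57 → 2.04): reflection off a higher-index medium gives a half-wave phase shift.
The two reflections carry the same phase change, so no net offset.
For weak reflection here: 2 n t = (m + ½) λ.
The fifth-smallest nonzero thickness corresponds to m = 4: t = (m + ½) λ / (2 n) = 4.50 × 415 / (2 × 1.57) = 595 nm.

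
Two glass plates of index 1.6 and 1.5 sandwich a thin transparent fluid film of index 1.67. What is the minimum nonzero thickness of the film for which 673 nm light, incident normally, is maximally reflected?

101 nm

Top surface (1.6 → 1.67): reflection off a higher-index medium gives a half-wave phase shift.
At the lower boundary (n = 1.67 to n = 1.5) the reflected ray undergoes no phase shift.
Exactly one π shift → a net half-wave offset.
With one net inversion, constructive interference in reflection requires 2 n t = (m + ½) λ.
Minimum at m = 0: t = λ / (4 n) = 673 / (4 × 1.67) = 101 nm.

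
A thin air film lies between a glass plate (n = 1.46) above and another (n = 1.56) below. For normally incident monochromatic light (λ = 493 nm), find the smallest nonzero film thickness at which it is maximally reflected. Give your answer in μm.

0.123 μm

Ray reflecting at the top interface goes from n = 1.46 toward n = 1.0: no phase shift.
Bottom surface (1.0 → 1.56): reflection off a higher-index medium gives a half-wave phase shift.
The two reflections differ by half a wavelength.
With one net inversion, constructive interference in reflection requires 2 n t = (m + ½) λ.
Minimum at m = 0: t = λ / (4 n) = 493 / (4 × 1.0) = 123 nm.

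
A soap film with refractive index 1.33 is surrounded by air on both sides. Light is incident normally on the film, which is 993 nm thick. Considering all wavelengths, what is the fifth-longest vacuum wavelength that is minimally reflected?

528 nm

At the upper boundary (n = 1.0 to n = 1.33) the reflected ray undergoes a half-wave phase shift.
Ray reflecting at the bottom interface goes from n = 1.33 toward n = 1.0: no phase shift.
Exactly one π shift → a net half-wave offset.
For minimum reflection here: 2 n t = m λ.
λ = 2 n t / m. The fifth-longest wavelength is m = 5: λ = 2 × 1.33 × 993 / 5.00 = 528 nm.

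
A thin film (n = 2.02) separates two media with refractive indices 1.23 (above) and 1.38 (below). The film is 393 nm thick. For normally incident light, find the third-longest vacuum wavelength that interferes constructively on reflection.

635 nm

Ray reflecting at the top interface goes from n = 1.23 toward n = 2.02: a half-wave phase shift.
Ray reflecting at the bottom interface goes from n = 2.02 toward n = 1.38: no phase shift.
Net: one phase inversion between the two reflected rays.
For maximum reflection here: 2 n t = (m + ½) λ.
λ = 2 n t / (m + ½). The third-longest wavelength is m = 2: λ = 2 × 2.02 × 393 / 2.50 = 635 nm.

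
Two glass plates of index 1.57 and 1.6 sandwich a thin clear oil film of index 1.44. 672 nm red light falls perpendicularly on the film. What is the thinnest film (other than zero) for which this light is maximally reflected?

117 nm

Ray reflecting at the top interface goes from n = 1.57 toward n = 1.44: no phase shift.
Ray reflecting at the bottom interface goes from n = 1.44 toward n = 1.6: a half-wave phase shift.
Net: one phase inversion between the two reflected rays.
So the condition for constructive reflection is 2 n t = (m + ½) λ.
Minimum at m = 0: t = λ / (4 n) = 672 / (4 × 1.44) = 117 nm.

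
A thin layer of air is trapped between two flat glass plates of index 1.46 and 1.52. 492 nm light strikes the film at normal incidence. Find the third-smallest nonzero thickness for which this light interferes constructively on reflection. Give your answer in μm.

At the upper boundary (n = 1.46 to n = 1.0) the reflected ray undergoes no phase shift.
Bottom surface (1.0 → 1.52): reflection off a higher-index medium gives a half-wave phase shift.
Exactly one π shift → a net half-wave offset.
For strong reflection here: 2 n t = (m + ½) λ.
The third-smallest nonzero thickness corresponds to m = 2: t = (m + ½) λ / (2 n) = 2.50 × 492 / (2 × 1.0) = 615 nm.

0.615 μm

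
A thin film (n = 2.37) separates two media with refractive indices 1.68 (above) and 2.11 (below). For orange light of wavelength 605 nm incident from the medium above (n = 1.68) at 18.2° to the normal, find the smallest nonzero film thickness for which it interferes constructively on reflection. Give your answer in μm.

Top surface (1.68 → 2.37): reflection off a higher-index medium gives a half-wave phase shift.
At the lower boundary (n = 2.37 to n = 2.11) the reflected ray undergoes no phase shift.
The two reflections differ by half a wavelength.
For maximum reflection here: 2 n t cos θ_r = (m + ½) λ.
Snell's law: 1.68 sin 18.2° = 2.37 sin θ_r → sin θ_r = 0.221, cos θ_r = 0.975.
Minimum at m = 0: t = λ / (4 n cos θ_r) = 605 / (4 × 2.37 × 0.975) = 65.4 nm.

0.0654 μm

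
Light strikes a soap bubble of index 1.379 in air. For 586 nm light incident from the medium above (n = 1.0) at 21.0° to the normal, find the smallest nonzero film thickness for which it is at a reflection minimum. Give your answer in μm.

0.220 μm

Ray reflecting at the top interface goes from n = 1.0 toward n = 1.379: a half-wave phase shift.
At the lower boundary (n = 1.379 to n = 1.0) the reflected ray undergoes no phase shift.
Net: one phase inversion between the two reflected rays.
With one net inversion, destructive interference in reflection requires 2 n t cos θ_r = m λ.
Snell's law: 1.0 sin 21.0° = 1.379 sin θ_r → sin θ_r = 0.260, cos θ_r = 0.966.
Minimum nonzero at m = 1: t = λ / (2 n cos θ_r) = 586 / (2 × 1.379 × 0.966) = 220 nm.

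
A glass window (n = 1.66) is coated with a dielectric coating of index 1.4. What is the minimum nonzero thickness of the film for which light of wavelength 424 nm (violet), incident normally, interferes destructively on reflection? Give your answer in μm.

At the upper boundary (n = 1.0 to n = 1.4) the reflected ray undergoes a half-wave phase shift.
Ray reflecting at the bottom interface goes from n = 1.4 toward n = 1.66: a half-wave phase shift.
Zero or two π shifts → no net half-wave offset.
With no net inversion, destructive interference in reflection requires 2 n t = (m + ½) λ.
Minimum at m = 0: t = λ / (4 n) = 424 / (4 × 1.4) = 75.7 nm.

0.0757 μm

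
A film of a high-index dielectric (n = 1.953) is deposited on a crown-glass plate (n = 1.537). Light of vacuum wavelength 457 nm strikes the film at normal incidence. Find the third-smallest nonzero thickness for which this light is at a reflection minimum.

351 nm

Ray reflecting at the top interface goes from n = 1.0 toward n = 1.953: a half-wave phase shift.
Ray reflecting at the bottom interface goes from n = 1.953 toward n = 1.537: no phase shift.
Exactly one π shift → a net half-wave offset.
So the condition for destructive reflection is 2 n t = m λ.
The third-smallest nonzero thickness corresponds to m = 3: t = m λ / (2 n) = 3.00 × 457 / (2 × 1.953) = 351 nm.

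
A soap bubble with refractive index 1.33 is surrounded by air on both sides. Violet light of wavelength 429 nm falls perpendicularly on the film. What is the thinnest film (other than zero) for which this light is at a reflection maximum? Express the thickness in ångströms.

Ray reflecting at the top interface goes from n = 1.0 toward n = 1.33: a half-wave phase shift.
Ray reflecting at the bottom interface goes from n = 1.33 toward n = 1.0: no phase shift.
Exactly one π shift → a net half-wave offset.
With one net inversion, constructive interference in reflection requires 2 n t = (m + ½) λ.
Minimum at m = 0: t = λ / (4 n) = 429 / (4 × 1.33) = 80.6 nm.

806 Å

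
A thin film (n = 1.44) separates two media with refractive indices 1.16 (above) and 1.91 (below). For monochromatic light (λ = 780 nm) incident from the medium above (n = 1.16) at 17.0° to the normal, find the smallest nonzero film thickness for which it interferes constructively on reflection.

279 nm

At the upper boundary (n = 1.16 to n = 1.44) the reflected ray undergoes a half-wave phase shift.
Bottom surface (1.44 → 1.91): reflection off a higher-index medium gives a half-wave phase shift.
Net: no relative phase inversion (both shifts match).
For strong reflection here: 2 n t cos θ_r = m λ.
Snell's law: 1.16 sin 17.0° = 1.44 sin θ_r → sin θ_r = 0.236, cos θ_r = 0.972.
Minimum nonzero at m = 1: t = λ / (2 n cos θ_r) = 780 / (2 × 1.44 × 0.972) = 279 nm.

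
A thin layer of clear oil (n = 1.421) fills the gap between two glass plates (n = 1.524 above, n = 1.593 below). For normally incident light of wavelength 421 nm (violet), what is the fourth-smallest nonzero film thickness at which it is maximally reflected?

518 nm

At the upper boundary (n = 1.524 to n = 1.421) the reflected ray undergoes no phase shift.
Bottom surface (1.421 → 1.593): reflection off a higher-index medium gives a half-wave phase shift.
Net: one phase inversion between the two reflected rays.
For bright reflection here: 2 n t = (m + ½) λ.
The fourth-smallest nonzero thickness corresponds to m = 3: t = (m + ½) λ / (2 n) = 3.50 × 421 / (2 × 1.421) = 518 nm.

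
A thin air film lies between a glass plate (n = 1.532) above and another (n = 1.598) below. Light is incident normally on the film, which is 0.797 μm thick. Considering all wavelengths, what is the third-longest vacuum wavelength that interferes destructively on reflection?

Ray reflecting at the top interface goes from n = 1.532 toward n = 1.0: no phase shift.
Ray reflecting at the bottom interface goes from n = 1.0 toward n = 1.598: a half-wave phase shift.
Net: one phase inversion between the two reflected rays.
So the condition for destructive reflection is 2 n t = m λ.
λ = 2 n t / m. The third-longest wavelength is m = 3: λ = 2 × 1.0 × 797 / 3.00 = 531 nm.

531 nm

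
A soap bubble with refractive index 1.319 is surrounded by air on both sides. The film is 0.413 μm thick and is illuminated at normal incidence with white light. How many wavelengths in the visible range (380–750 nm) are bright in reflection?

Top surface (1.0 → 1.319): reflection off a higher-index medium gives a half-wave phase shift.
Ray reflecting at the bottom interface goes from n = 1.319 toward n = 1.0: no phase shift.
Net: one phase inversion between the two reflected rays.
With one net inversion, constructive interference in reflection requires 2 n t = (m + ½) λ.
λ = 2 n t / (m + ½) = 1089 / (m + ½) nm.
m=0: 2179 nm (IR); m=1: 726 nm (visible); m=2: 436 nm (visible); m=3: 311 nm (UV).

2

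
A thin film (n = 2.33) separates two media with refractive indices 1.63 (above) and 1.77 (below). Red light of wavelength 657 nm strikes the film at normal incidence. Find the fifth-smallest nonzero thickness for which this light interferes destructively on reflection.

705 nm

At the upper boundary (n = 1.63 to n = 2.33) the reflected ray undergoes a half-wave phase shift.
Ray reflecting at the bottom interface goes from n = 2.33 toward n = 1.77: no phase shift.
Exactly one π shift → a net half-wave offset.
For minimum reflection here: 2 n t = m λ.
The fifth-smallest nonzero thickness corresponds to m = 5: t = m λ / (2 n) = 5.00 × 657 / (2 × 2.33) = 705 nm.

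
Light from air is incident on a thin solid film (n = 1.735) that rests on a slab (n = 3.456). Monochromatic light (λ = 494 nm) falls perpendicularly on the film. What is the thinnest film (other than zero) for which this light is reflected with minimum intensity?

71.2 nm

Ray reflecting at the top interface goes from n = 1.0 toward n = 1.735: a half-wave phase shift.
At the lower boundary (n = 1.735 to n = 3.456) the reflected ray undergoes a half-wave phase shift.
Net: no relative phase inversion (both shifts match).
For weak reflection here: 2 n t = (m + ½) λ.
Minimum at m = 0: t = λ / (4 n) = 494 / (4 × 1.735) = 71.2 nm.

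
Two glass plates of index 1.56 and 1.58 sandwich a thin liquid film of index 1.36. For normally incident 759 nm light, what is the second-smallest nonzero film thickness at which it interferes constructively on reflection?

Top surface (1.56 → 1.36): reflection off a lower-index medium gives no phase shift.
At the lower boundary (n = 1.36 to n = 1.58) the reflected ray undergoes a half-wave phase shift.
Exactly one π shift → a net half-wave offset.
With one net inversion, constructive interference in reflection requires 2 n t = (m + ½) λ.
The second-smallest nonzero thickness corresponds to m = 1: t = (m + ½) λ / (2 n) = 1.50 × 759 / (2 × 1.36) = 419 nm.

419 nm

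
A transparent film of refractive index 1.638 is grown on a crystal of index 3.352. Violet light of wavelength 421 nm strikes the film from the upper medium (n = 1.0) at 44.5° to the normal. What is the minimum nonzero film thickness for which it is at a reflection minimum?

71.1 nm

Ray reflecting at the top interface goes from n = 1.0 toward n = 1.638: a half-wave phase shift.
Ray reflecting at the bottom interface goes from n = 1.638 toward n = 3.352: a half-wave phase shift.
Zero or two π shifts → no net half-wave offset.
For dark reflection here: 2 n t cos θ_r = (m + ½) λ.
Snell's law: 1.0 sin 44.5° = 1.638 sin θ_r → sin θ_r = 0.428, cos θ_r = 0.904.
Minimum at m = 0: t = λ / (4 n cos θ_r) = 421 / (4 × 1.638 × 0.904) = 71.1 nm.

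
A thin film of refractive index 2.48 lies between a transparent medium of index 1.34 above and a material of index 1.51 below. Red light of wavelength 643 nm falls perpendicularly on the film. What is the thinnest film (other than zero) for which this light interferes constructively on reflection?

At the upper boundary (n = 1.34 to n = 2.48) the reflected ray undergoes a half-wave phase shift.
At the lower boundary (n = 2.48 to n = 1.51) the reflected ray undergoes no phase shift.
The two reflections differ by half a wavelength.
With one net inversion, constructive interference in reflection requires 2 n t = (m + ½) λ.
Minimum at m = 0: t = λ / (4 n) = 643 / (4 × 2.48) = 64.8 nm.

64.8 nm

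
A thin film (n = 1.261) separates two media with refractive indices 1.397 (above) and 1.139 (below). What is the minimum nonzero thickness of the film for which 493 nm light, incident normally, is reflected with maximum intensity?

195 nm

Ray reflecting at the top interface goes from n = 1.397 toward n = 1.261: no phase shift.
At the lower boundary (n = 1.261 to n = 1.139) the reflected ray undergoes no phase shift.
The two reflections carry the same phase change, so no net offset.
So the condition for constructive reflection is 2 n t = m λ.
Minimum nonzero at m = 1: t = λ / (2 n) = 493 / (2 × 1.261) = 195 nm.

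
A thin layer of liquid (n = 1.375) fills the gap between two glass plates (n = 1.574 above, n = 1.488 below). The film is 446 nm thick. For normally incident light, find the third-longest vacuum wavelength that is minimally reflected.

Ray reflecting at the top interface goes from n = 1.574 toward n = 1.375: no phase shift.
Bottom surface (1.375 → 1.488): reflection off a higher-index medium gives a half-wave phase shift.
Exactly one π shift → a net half-wave offset.
So the condition for destructive reflection is 2 n t = m λ.
λ = 2 n t / m. The third-longest wavelength is m = 3: λ = 2 × 1.375 × 446 / 3.00 = 409 nm.

409 nm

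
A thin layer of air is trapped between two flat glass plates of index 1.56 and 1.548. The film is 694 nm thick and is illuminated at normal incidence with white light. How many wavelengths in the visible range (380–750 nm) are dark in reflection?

At the upper boundary (n = 1.56 to n = 1.0) the reflected ray undergoes no phase shift.
Bottom surface (1.0 → 1.548): reflection off a higher-index medium gives a half-wave phase shift.
Exactly one π shift → a net half-wave offset.
So the condition for destructive reflection is 2 n t = m λ.
λ = 2 n t / m = 1388 / m nm.
m=1: 1388 nm (IR); m=2: 694 nm (visible); m=3: 463 nm (visible); m=4: 347 nm (UV).

2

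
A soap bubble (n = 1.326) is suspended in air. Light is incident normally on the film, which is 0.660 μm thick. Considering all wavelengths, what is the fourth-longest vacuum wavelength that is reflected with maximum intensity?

At the upper boundary (n = 1.0 to n = 1.326) the reflected ray undergoes a half-wave phase shift.
At the lower boundary (n = 1.326 to n = 1.0) the reflected ray undergoes no phase shift.
Net: one phase inversion between the two reflected rays.
So the condition for constructive reflection is 2 n t = (m + ½) λ.
λ = 2 n t / (m + ½). The fourth-longest wavelength is m = 3: λ = 2 × 1.326 × 660 / 3.50 = 500 nm.

500 nm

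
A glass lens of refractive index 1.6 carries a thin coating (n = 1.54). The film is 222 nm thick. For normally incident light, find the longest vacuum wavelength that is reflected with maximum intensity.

684 nm

Top surface (1.0 → 1.54): reflection off a higher-index medium gives a half-wave phase shift.
Ray reflecting at the bottom interface goes from n = 1.54 toward n = 1.6: a half-wave phase shift.
Zero or two π shifts → no net half-wave offset.
With no net inversion, constructive interference in reflection requires 2 n t = m λ.
λ = 2 n t / m. The longest wavelength is m = 1: λ = 2 × 1.54 × 222 / 1.00 = 684 nm.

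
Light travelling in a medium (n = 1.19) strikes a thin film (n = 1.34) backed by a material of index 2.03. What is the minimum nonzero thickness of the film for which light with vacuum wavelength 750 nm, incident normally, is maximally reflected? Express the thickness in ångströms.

Ray reflecting at the top interface goes from n = 1.19 toward n = 1.34: a half-wave phase shift.
Bottom surface (1.34 → 2.03): reflection off a higher-index medium gives a half-wave phase shift.
The two reflections carry the same phase change, so no net offset.
For strong reflection here: 2 n t = m λ.
Minimum nonzero at m = 1: t = λ / (2 n) = 750 / (2 × 1.34) = 280 nm.

2799 Å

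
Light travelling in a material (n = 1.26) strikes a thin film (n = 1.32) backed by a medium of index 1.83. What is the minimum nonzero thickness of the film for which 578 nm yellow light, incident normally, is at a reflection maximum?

219 nm

Top surface (1.26 → 1.32): reflection off a higher-index medium gives a half-wave phase shift.
Bottom surface (1.32 → 1.83): reflection off a higher-index medium gives a half-wave phase shift.
The two reflections carry the same phase change, so no net offset.
For strong reflection here: 2 n t = m λ.
Minimum nonzero at m = 1: t = λ / (2 n) = 578 / (2 × 1.32) = 219 nm.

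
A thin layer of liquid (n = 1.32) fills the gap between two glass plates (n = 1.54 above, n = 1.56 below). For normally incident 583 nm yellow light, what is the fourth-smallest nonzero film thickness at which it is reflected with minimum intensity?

Ray reflecting at the top interface goes from n = 1.54 toward n = 1.32: no phase shift.
Ray reflecting at the bottom interface goes from n = 1.32 toward n = 1.56: a half-wave phase shift.
Net: one phase inversion between the two reflected rays.
So the condition for destructive reflection is 2 n t = m λ.
The fourth-smallest nonzero thickness corresponds to m = 4: t = m λ / (2 n) = 4.00 × 583 / (2 × 1.32) = 883 nm.

883 nm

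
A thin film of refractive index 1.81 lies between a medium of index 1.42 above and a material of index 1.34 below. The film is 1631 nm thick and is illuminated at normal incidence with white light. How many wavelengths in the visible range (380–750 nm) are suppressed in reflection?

8

Ray reflecting at the top interface goes from n = 1.42 toward n = 1.81: a half-wave phase shift.
Bottom surface (1.81 → 1.34): reflection off a lower-index medium gives no phase shift.
Exactly one π shift → a net half-wave offset.
For weak reflection here: 2 n t = m λ.
λ = 2 n t / m = 5904 / m nm.
m=7: 843 nm (IR); m=8: 738 nm (visible); m=9: 656 nm (visible); m=10: 590 nm (visible); m=11: 537 nm (visible); m=12: 492 nm (visible); m=13: 454 nm (visible); m=14: 422 nm (visible); m=15: 394 nm (visible); m=16: 369 nm (UV).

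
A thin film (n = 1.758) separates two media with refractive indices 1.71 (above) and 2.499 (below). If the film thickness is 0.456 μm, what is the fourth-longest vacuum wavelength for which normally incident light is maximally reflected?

Ray reflecting at the top interface goes from n = 1.71 toward n = 1.758: a half-wave phase shift.
Bottom surface (1.758 → 2.499): reflection off a higher-index medium gives a half-wave phase shift.
Zero or two π shifts → no net half-wave offset.
With no net inversion, constructive interference in reflection requires 2 n t = m λ.
λ = 2 n t / m. The fourth-longest wavelength is m = 4: λ = 2 × 1.758 × 456 / 4.00 = 401 nm.

401 nm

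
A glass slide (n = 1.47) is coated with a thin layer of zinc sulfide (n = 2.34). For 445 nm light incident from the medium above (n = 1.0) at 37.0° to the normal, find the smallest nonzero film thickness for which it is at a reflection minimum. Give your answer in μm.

Top surface (1.0 → 2.34): reflection off a higher-index medium gives a half-wave phase shift.
At the lower boundary (n = 2.34 to n = 1.47) the reflected ray undergoes no phase shift.
Exactly one π shift → a net half-wave offset.
With one net inversion, destructive interference in reflection requires 2 n t cos θ_r = m λ.
Snell's law: 1.0 sin 37.0° = 2.34 sin θ_r → sin θ_r = 0.257, cos θ_r = 0.966.
Minimum nonzero at m = 1: t = λ / (2 n cos θ_r) = 445 / (2 × 2.34 × 0.966) = 98.4 nm.

0.0984 μm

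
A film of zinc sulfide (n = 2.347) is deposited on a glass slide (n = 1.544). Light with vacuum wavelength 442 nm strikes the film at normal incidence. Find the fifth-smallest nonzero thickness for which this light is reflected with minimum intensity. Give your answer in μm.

At the upper boundary (n = 1.0 to n = 2.347) the reflected ray undergoes a half-wave phase shift.
Ray reflecting at the bottom interface goes from n = 2.347 toward n = 1.544: no phase shift.
Exactly one π shift → a net half-wave offset.
With one net inversion, destructive interference in reflection requires 2 n t = m λ.
The fifth-smallest nonzero thickness corresponds to m = 5: t = m λ / (2 n) = 5.00 × 442 / (2 × 2.347) = 471 nm.

0.471 μm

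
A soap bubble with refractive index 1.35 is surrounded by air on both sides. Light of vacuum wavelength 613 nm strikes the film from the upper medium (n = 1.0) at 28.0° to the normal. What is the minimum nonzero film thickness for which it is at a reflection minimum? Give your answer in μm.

0.242 μm

At the upper boundary (n = 1.0 to n = 1.35) the reflected ray undergoes a half-wave phase shift.
Bottom surface (1.35 → 1.0): reflection off a lower-index medium gives no phase shift.
Net: one phase inversion between the two reflected rays.
With one net inversion, destructive interference in reflection requires 2 n t cos θ_r = m λ.
Snell's law: 1.0 sin 28.0° = 1.35 sin θ_r → sin θ_r = 0.348, cos θ_r = 0.938.
Minimum nonzero at m = 1: t = λ / (2 n cos θ_r) = 613 / (2 × 1.35 × 0.938) = 242 nm.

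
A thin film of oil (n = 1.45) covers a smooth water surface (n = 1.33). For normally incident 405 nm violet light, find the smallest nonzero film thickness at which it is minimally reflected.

Top surface (1.0 → 1.45): reflection off a higher-index medium gives a half-wave phase shift.
Ray reflecting at the bottom interface goes from n = 1.45 toward n = 1.33: no phase shift.
The two reflections differ by half a wavelength.
So the condition for destructive reflection is 2 n t = m λ.
Minimum nonzero at m = 1: t = λ / (2 n) = 405 / (2 × 1.45) = 140 nm.

140 nm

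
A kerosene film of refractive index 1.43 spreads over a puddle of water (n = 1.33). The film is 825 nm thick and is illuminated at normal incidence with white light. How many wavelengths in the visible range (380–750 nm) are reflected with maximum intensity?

3

At the upper boundary (n = 1.0 to n = 1.43) the reflected ray undergoes a half-wave phase shift.
At the lower boundary (n = 1.43 to n = 1.33) the reflected ray undergoes no phase shift.
Exactly one π shift → a net half-wave offset.
So the condition for constructive reflection is 2 n t = (m + ½) λ.
λ = 2 n t / (m + ½) = 2360 / (m + ½) nm.
m=2: 944 nm (IR); m=3: 674 nm (visible); m=4: 524 nm (visible); m=5: 429 nm (visible); m=6: 363 nm (UV).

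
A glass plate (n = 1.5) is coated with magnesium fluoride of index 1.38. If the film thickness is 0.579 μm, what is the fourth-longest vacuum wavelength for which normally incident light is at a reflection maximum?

At the upper boundary (n = 1.0 to n = 1.38) the reflected ray undergoes a half-wave phase shift.
At the lower boundary (n = 1.38 to n = 1.5) the reflected ray undergoes a half-wave phase shift.
Zero or two π shifts → no net half-wave offset.
For bright reflection here: 2 n t = m λ.
λ = 2 n t / m. The fourth-longest wavelength is m = 4: λ = 2 × 1.38 × 579 / 4.00 = 400 nm.

400 nm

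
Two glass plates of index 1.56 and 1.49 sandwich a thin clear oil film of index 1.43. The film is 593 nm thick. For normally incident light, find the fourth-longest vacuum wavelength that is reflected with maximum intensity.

Ray reflecting at the top interface goes from n = 1.56 toward n = 1.43: no phase shift.
Bottom surface (1.43 → 1.49): reflection off a higher-index medium gives a half-wave phase shift.
Net: one phase inversion between the two reflected rays.
For strong reflection here: 2 n t = (m + ½) λ.
λ = 2 n t / (m + ½). The fourth-longest wavelength is m = 3: λ = 2 × 1.43 × 593 / 3.50 = 485 nm.

485 nm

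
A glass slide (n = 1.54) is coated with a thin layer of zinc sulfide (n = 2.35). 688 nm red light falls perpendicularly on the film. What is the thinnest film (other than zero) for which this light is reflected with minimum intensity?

146 nm

At the upper boundary (n = 1.0 to n = 2.35) the reflected ray undergoes a half-wave phase shift.
Ray reflecting at the bottom interface goes from n = 2.35 toward n = 1.54: no phase shift.
The two reflections differ by half a wavelength.
For dark reflection here: 2 n t = m λ.
Minimum nonzero at m = 1: t = λ / (2 n) = 688 / (2 × 2.35) = 146 nm.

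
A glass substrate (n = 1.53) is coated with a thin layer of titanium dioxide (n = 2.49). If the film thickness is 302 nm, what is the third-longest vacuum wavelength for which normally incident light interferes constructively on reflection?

Ray reflecting at the top interface goes from n = 1.0 toward n = 2.49: a half-wave phase shift.
Ray reflecting at the bottom interface goes from n = 2.49 toward n = 1.53: no phase shift.
The two reflections differ by half a wavelength.
For strong reflection here: 2 n t = (m + ½) λ.
λ = 2 n t / (m + ½). The third-longest wavelength is m = 2: λ = 2 × 2.49 × 302 / 2.50 = 602 nm.

602 nm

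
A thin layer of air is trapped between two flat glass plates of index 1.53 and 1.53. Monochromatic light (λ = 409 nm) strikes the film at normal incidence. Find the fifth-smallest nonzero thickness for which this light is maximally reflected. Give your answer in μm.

Ray reflecting at the top interface goes from n = 1.53 toward n = 1.0: no phase shift.
Ray reflecting at the bottom interface goes from n = 1.0 toward n = 1.53: a half-wave phase shift.
Net: one phase inversion between the two reflected rays.
With one net inversion, constructive interference in reflection requires 2 n t = (m + ½) λ.
The fifth-smallest nonzero thickness corresponds to m = 4: t = (m + ½) λ / (2 n) = 4.50 × 409 / (2 × 1.0) = 920 nm.

0.920 μm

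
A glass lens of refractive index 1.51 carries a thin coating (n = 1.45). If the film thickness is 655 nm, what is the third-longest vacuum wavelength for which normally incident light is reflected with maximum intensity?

633 nm

At the upper boundary (n = 1.0 to n = 1.45) the reflected ray undergoes a half-wave phase shift.
Ray reflecting at the bottom interface goes from n = 1.45 toward n = 1.51: a half-wave phase shift.
Net: no relative phase inversion (both shifts match).
So the condition for constructive reflection is 2 n t = m λ.
λ = 2 n t / m. The third-longest wavelength is m = 3: λ = 2 × 1.45 × 655 / 3.00 = 633 nm.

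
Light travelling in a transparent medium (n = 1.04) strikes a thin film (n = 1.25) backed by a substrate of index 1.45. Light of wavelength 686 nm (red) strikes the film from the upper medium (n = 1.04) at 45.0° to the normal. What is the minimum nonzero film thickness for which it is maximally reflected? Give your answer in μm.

0.339 μm

At the upper boundary (n = 1.04 to n = 1.25) the reflected ray undergoes a half-wave phase shift.
Ray reflecting at the bottom interface goes from n = 1.25 toward n = 1.45: a half-wave phase shift.
Zero or two π shifts → no net half-wave offset.
With no net inversion, constructive interference in reflection requires 2 n t cos θ_r = m λ.
Snell's law: 1.04 sin 45.0° = 1.25 sin θ_r → sin θ_r = 0.588, cos θ_r = 0.809.
Minimum nonzero at m = 1: t = λ / (2 n cos θ_r) = 686 / (2 × 1.25 × 0.809) = 339 nm.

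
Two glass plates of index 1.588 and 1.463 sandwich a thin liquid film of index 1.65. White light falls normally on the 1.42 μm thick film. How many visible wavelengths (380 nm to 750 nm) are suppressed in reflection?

Top surface (1.588 → 1.65): reflection off a higher-index medium gives a half-wave phase shift.
At the lower boundary (n = 1.65 to n = 1.463) the reflected ray undergoes no phase shift.
Exactly one π shift → a net half-wave offset.
With one net inversion, destructive interference in reflection requires 2 n t = m λ.
λ = 2 n t / m = 4686 / m nm.
m=6: 781 nm (IR); m=7: 669 nm (visible); m=8: 586 nm (visible); m=9: 521 nm (visible); m=10: 469 nm (visible); m=11: 426 nm (visible); m=12: 391 nm (visible); m=13: 360 nm (UV).

6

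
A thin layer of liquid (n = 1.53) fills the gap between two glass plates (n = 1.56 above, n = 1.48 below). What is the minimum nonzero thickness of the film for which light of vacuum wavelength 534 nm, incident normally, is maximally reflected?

175 nm

At the upper boundary (n = 1.56 to n = 1.53) the reflected ray undergoes no phase shift.
Ray reflecting at the bottom interface goes from n = 1.53 toward n = 1.48: no phase shift.
Net: no relative phase inversion (both shifts match).
For maximum reflection here: 2 n t = m λ.
Minimum nonzero at m = 1: t = λ / (2 n) = 534 / (2 × 1.53) = 175 nm.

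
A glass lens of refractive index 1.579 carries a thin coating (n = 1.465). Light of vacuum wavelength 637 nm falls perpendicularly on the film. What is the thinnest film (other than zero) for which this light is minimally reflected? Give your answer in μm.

Top surface (1.0 → 1.465): reflection off a higher-index medium gives a half-wave phase shift.
Ray reflecting at the bottom interface goes from n = 1.465 toward n = 1.579: a half-wave phase shift.
Zero or two π shifts → no net half-wave offset.
So the condition for destructive reflection is 2 n t = (m + ½) λ.
Minimum at m = 0: t = λ / (4 n) = 637 / (4 × 1.465) = 109 nm.

0.109 μm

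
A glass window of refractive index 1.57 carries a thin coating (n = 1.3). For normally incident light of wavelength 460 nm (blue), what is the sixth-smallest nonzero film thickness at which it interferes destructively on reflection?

973 nm

Top surface (1.0 → 1.3): reflection off a higher-index medium gives a half-wave phase shift.
Bottom surface (1.3 → 1.57): reflection off a higher-index medium gives a half-wave phase shift.
The two reflections carry the same phase change, so no net offset.
With no net inversion, destructive interference in reflection requires 2 n t = (m + ½) λ.
The sixth-smallest nonzero thickness corresponds to m = 5: t = (m + ½) λ / (2 n) = 5.50 × 460 / (2 × 1.3) = 973 nm.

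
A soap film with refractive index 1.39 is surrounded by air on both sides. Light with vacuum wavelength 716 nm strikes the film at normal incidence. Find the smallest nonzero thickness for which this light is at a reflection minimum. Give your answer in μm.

0.258 μm

Ray reflecting at the top interface goes from n = 1.0 toward n = 1.39: a half-wave phase shift.
At the lower boundary (n = 1.39 to n = 1.0) the reflected ray undergoes no phase shift.
The two reflections differ by half a wavelength.
So the condition for destructive reflection is 2 n t = m λ.
The smallest nonzero thickness corresponds to m = 1: t = m λ / (2 n) = 1.00 × 716 / (2 × 1.39) = 258 nm.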